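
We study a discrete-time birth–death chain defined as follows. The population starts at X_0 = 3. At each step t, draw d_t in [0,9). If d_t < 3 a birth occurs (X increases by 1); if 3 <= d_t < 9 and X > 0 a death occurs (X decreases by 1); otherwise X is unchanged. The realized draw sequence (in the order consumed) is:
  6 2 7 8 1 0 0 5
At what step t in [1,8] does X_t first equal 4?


7

t=0: X=3, d=6 → death, X_1=2
t=1: X=2, d=2 → birth, X_2=3
t=2: X=3, d=7 → death, X_3=2
t=3: X=2, d=8 → death, X_4=1
t=4: X=1, d=1 → birth, X_5=2
t=5: X=2, d=0 → birth, X_6=3
t=6: X=3, d=0 → birth, X_7=4
t=7: X=4, d=5 → death, X_8=3


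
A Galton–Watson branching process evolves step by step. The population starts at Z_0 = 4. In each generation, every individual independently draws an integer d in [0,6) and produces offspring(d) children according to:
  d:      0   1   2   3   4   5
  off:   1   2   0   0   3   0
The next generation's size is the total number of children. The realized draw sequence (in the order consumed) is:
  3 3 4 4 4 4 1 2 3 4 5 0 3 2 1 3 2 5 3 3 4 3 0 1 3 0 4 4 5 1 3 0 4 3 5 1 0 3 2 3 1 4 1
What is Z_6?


10

gen 0: Z_0=4, draws=[3, 3, 4, 4], offspring=[0, 0, 3, 3], Z_1=6
gen 1: Z_1=6, draws=[4, 4, 1, 2, 3, 4], offspring=[3, 3, 2, 0, 0, 3], Z_2=11
gen 2: Z_2=11, draws=[5, 0, 3, 2, 1, 3, 2, 5, 3, 3, 4], offspring=[0, 1, 0, 0, 2, 0, 0, 0, 0, 0, 3], Z_3=6
gen 3: Z_3=6, draws=[3, 0, 1, 3, 0, 4], offspring=[0, 1, 2, 0, 1, 3], Z_4=7
gen 4: Z_4=7, draws=[4, 5, 1, 3, 0, 4, 3], offspring=[3, 0, 2, 0, 1, 3, 0], Z_5=9
gen 5: Z_5=9, draws=[5, 1, 0, 3, 2, 3, 1, 4, 1], offspring=[0, 2, 1, 0, 0, 0, 2, 3, 2], Z_6=10


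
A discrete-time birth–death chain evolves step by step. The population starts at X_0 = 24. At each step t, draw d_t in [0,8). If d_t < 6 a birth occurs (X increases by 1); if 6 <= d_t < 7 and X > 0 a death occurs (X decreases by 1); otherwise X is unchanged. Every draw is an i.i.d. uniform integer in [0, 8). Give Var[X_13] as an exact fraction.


X can drop by at most 1 per step and X_0 = 24 > T = 13, so X_t >= 24 − t >= 11 > 0 for every t <= 13: the floor at 0 (the 'and X > 0' condition) never binds. Hence X_13 = X_0 + Σ_{t<13} Y_t with i.i.d. increments Y_t = y(d_t) ∈ {+1, −1, 0}.
Outcome values over d=0..7: [1, 1, 1, 1, 1, 1, -1, 0]
Σy = 5, Σy² = 7, M = 8
μ = 5/8 = 5/8,  σ² = 7/8 − (5/8)² = 31/64
Independent increments: Var[X_13] = 13·σ² = 13·(31/64) = 403/64

403/64


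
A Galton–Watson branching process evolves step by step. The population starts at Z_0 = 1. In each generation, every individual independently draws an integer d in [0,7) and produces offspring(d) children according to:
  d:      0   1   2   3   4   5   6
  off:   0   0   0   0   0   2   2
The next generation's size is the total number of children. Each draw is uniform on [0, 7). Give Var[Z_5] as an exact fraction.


53872640/282475249

Outcome values over d=0..6: [0, 0, 0, 0, 0, 2, 2]
Σy = 4, Σy² = 8, M = 7
μ = 4/7 = 4/7,  σ² = 8/7 − (4/7)² = 40/49
V_0 = 0, E_0 = 1
V_1 = 40/49·E_0 + (4/7)²·V_0 = 40/49;  E_1 = 4/7
V_2 = 40/49·E_1 + (4/7)²·V_1 = 1760/2401;  E_2 = 16/49
V_3 = 40/49·E_2 + (4/7)²·V_2 = 59520/117649;  E_3 = 64/343
V_4 = 40/49·E_3 + (4/7)²·V_3 = 1830400/5764801;  E_4 = 256/2401
V_5 = 40/49·E_4 + (4/7)²·V_4 = 53872640/282475249;  E_5 = 1024/16807


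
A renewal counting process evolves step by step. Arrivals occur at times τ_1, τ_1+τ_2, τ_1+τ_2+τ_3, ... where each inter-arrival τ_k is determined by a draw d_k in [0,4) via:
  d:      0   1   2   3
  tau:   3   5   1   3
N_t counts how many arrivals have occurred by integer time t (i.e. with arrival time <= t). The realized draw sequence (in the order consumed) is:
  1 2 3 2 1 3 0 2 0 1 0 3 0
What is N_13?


4

draw d_1=1: τ_1=5, arrival time A_1=5
draw d_2=2: τ_2=1, arrival time A_2=6
draw d_3=3: τ_3=3, arrival time A_3=9
draw d_4=2: τ_4=1, arrival time A_4=10
draw d_5=1: τ_5=5, arrival time A_5=15
draw d_6=3: τ_6=3, arrival time A_6=18
draw d_7=0: τ_7=3, arrival time A_7=21
draw d_8=2: τ_8=1, arrival time A_8=22
draw d_9=0: τ_9=3, arrival time A_9=25
draw d_10=1: τ_10=5, arrival time A_10=30
draw d_11=0: τ_11=3, arrival time A_11=33
draw d_12=3: τ_12=3, arrival time A_12=36
draw d_13=0: τ_13=3, arrival time A_13=39
N_t over t=0..13: 0:0 1:0 2:0 3:0 4:0 5:1 6:2 7:2 8:2 9:3 10:4 11:4 12:4 13:4


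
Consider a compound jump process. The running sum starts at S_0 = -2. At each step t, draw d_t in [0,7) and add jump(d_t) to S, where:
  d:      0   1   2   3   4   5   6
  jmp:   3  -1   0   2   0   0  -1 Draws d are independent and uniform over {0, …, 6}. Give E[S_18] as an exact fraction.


40/7

Outcome values over d=0..6: [3, -1, 0, 2, 0, 0, -1]
Σy = 3, Σy² = 15, M = 7
μ = 3/7 = 3/7,  σ² = 15/7 − (3/7)² = 96/49
E[S_18] = -2 + 18·(3/7) = 40/7


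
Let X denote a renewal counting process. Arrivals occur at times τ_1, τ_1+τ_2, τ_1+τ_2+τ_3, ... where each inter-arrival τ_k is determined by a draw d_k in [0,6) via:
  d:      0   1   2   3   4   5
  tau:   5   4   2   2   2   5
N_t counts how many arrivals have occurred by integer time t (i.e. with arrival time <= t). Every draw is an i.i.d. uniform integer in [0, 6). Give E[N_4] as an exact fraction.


Inter-arrival values over d=0..5: [5, 4, 2, 2, 2, 5]
Each d has probability 1/6, so the pmf of τ is: f(2) = 1/2, f(4) = 1/6, f(5) = 1/3
Renewal equation for m(n) = E[N_n]: condition on τ_1 = k (if k <= n, one arrival plus a fresh copy on the remaining n−k steps): m(n) = F(n) + Σ_{k<=n} f(k)·m(n−k), where F(n) = P(τ <= n) and m(0) = 0
m(1) = F(1) = 0
m(2) = F(2) = 1/2
m(3) = F(3) = 1/2
m(4) = F(4) + f(2)·m(2) = 2/3 + 1/2·1/2 = 11/12
E[N_4] = m(4) = 11/12

11/12


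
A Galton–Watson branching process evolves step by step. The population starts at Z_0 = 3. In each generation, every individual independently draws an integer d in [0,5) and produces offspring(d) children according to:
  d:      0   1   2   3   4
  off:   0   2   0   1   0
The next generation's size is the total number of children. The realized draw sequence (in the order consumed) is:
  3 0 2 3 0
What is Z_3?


gen 0: Z_0=3, draws=[3, 0, 2], offspring=[1, 0, 0], Z_1=1
gen 1: Z_1=1, draws=[3], offspring=[1], Z_2=1
gen 2: Z_2=1, draws=[0], offspring=[0], Z_3=0

0


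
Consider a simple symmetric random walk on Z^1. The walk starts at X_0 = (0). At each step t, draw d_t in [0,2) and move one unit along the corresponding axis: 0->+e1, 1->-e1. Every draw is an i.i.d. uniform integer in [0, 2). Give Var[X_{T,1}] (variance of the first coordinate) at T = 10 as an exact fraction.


10

Outcome values over d=0..1: [1, -1]
Σy = 0, Σy² = 2, M = 2
μ = 0/2 = 0,  σ² = 2/2 − (0)² = 1
Independent increments: Var[X_10] = 10·σ² = 10·(1) = 10


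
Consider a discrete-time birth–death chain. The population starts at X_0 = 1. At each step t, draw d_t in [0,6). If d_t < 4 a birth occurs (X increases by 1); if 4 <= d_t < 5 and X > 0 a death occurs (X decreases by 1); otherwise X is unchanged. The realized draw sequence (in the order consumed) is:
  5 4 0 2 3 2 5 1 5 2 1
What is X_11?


t=0: X=1, d=5 → hold, X_1=1
t=1: X=1, d=4 → death, X_2=0
t=2: X=0, d=0 → birth, X_3=1
t=3: X=1, d=2 → birth, X_4=2
t=4: X=2, d=3 → birth, X_5=3
t=5: X=3, d=2 → birth, X_6=4
t=6: X=4, d=5 → hold, X_7=4
t=7: X=4, d=1 → birth, X_8=5
t=8: X=5, d=5 → hold, X_9=5
t=9: X=5, d=2 → birth, X_10=6
t=10: X=6, d=1 → birth, X_11=7

7


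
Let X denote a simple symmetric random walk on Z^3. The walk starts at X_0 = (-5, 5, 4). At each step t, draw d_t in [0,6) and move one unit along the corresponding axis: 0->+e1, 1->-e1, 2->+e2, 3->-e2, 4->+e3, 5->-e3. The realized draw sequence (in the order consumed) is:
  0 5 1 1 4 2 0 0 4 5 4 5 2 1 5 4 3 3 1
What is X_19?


t=0: X=(-5, 5, 4), d=0 → +e1, X_1=(-4, 5, 4)
t=1: X=(-4, 5, 4), d=5 → -e3, X_2=(-4, 5, 3)
t=2: X=(-4, 5, 3), d=1 → -e1, X_3=(-5, 5, 3)
t=3: X=(-5, 5, 3), d=1 → -e1, X_4=(-6, 5, 3)
t=4: X=(-6, 5, 3), d=4 → +e3, X_5=(-6, 5, 4)
t=5: X=(-6, 5, 4), d=2 → +e2, X_6=(-6, 6, 4)
t=6: X=(-6, 6, 4), d=0 → +e1, X_7=(-5, 6, 4)
t=7: X=(-5, 6, 4), d=0 → +e1, X_8=(-4, 6, 4)
t=8: X=(-4, 6, 4), d=4 → +e3, X_9=(-4, 6, 5)
t=9: X=(-4, 6, 5), d=5 → -e3, X_10=(-4, 6, 4)
t=10: X=(-4, 6, 4), d=4 → +e3, X_11=(-4, 6, 5)
t=11: X=(-4, 6, 5), d=5 → -e3, X_12=(-4, 6, 4)
t=12: X=(-4, 6, 4), d=2 → +e2, X_13=(-4, 7, 4)
t=13: X=(-4, 7, 4), d=1 → -e1, X_14=(-5, 7, 4)
t=14: X=(-5, 7, 4), d=5 → -e3, X_15=(-5, 7, 3)
t=15: X=(-5, 7, 3), d=4 → +e3, X_16=(-5, 7, 4)
t=16: X=(-5, 7, 4), d=3 → -e2, X_17=(-5, 6, 4)
t=17: X=(-5, 6, 4), d=3 → -e2, X_18=(-5, 5, 4)
t=18: X=(-5, 5, 4), d=1 → -e1, X_19=(-6, 5, 4)

(-6, 5, 4)


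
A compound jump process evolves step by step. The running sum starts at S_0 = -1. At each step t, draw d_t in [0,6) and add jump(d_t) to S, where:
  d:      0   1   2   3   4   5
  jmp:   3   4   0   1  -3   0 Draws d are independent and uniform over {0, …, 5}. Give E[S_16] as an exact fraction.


37/3

Outcome values over d=0..5: [3, 4, 0, 1, -3, 0]
Σy = 5, Σy² = 35, M = 6
μ = 5/6 = 5/6,  σ² = 35/6 − (5/6)² = 185/36
E[S_16] = -1 + 16·(5/6) = 37/3


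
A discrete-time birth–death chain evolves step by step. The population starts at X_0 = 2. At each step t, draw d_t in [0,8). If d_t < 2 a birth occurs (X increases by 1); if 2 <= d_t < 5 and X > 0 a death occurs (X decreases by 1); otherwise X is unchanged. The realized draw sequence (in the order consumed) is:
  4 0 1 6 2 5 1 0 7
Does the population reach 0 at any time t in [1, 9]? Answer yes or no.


t=0: X=2, d=4 → death, X_1=1
t=1: X=1, d=0 → birth, X_2=2
t=2: X=2, d=1 → birth, X_3=3
t=3: X=3, d=6 → hold, X_4=3
t=4: X=3, d=2 → death, X_5=2
t=5: X=2, d=5 → hold, X_6=2
t=6: X=2, d=1 → birth, X_7=3
t=7: X=3, d=0 → birth, X_8=4
t=8: X=4, d=7 → hold, X_9=4

no


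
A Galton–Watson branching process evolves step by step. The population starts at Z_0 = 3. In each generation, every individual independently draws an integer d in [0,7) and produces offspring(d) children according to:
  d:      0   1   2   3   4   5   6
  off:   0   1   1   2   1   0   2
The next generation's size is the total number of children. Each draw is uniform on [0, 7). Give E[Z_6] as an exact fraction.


3

Outcome values over d=0..6: [0, 1, 1, 2, 1, 0, 2]
Σy = 7, Σy² = 11, M = 7
μ = 7/7 = 1,  σ² = 11/7 − (1)² = 4/7
E[Z_0] = 3
E[Z_1] = 1·E[Z_0] = 3
E[Z_2] = 1·E[Z_1] = 3
E[Z_3] = 1·E[Z_2] = 3
E[Z_4] = 1·E[Z_3] = 3
E[Z_5] = 1·E[Z_4] = 3
E[Z_6] = 1·E[Z_5] = 3


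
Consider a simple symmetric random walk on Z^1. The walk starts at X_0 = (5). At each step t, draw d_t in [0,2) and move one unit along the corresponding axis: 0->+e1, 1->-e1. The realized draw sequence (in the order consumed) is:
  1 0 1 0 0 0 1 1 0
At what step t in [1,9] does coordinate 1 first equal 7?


t=0: X=(5), d=1 → -e1, X_1=(4)
t=1: X=(4), d=0 → +e1, X_2=(5)
t=2: X=(5), d=1 → -e1, X_3=(4)
t=3: X=(4), d=0 → +e1, X_4=(5)
t=4: X=(5), d=0 → +e1, X_5=(6)
t=5: X=(6), d=0 → +e1, X_6=(7)
t=6: X=(7), d=1 → -e1, X_7=(6)
t=7: X=(6), d=1 → -e1, X_8=(5)
t=8: X=(5), d=0 → +e1, X_9=(6)

6


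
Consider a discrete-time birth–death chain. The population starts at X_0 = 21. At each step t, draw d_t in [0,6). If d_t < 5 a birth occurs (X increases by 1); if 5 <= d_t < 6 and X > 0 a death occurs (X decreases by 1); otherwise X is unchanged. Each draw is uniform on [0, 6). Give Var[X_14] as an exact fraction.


X can drop by at most 1 per step and X_0 = 21 > T = 14, so X_t >= 21 − t >= 7 > 0 for every t <= 14: the floor at 0 (the 'and X > 0' condition) never binds. Hence X_14 = X_0 + Σ_{t<14} Y_t with i.i.d. increments Y_t = y(d_t) ∈ {+1, −1, 0}.
Outcome values over d=0..5: [1, 1, 1, 1, 1, -1]
Σy = 4, Σy² = 6, M = 6
μ = 4/6 = 2/3,  σ² = 6/6 − (2/3)² = 5/9
Independent increments: Var[X_14] = 14·σ² = 14·(5/9) = 70/9

70/9


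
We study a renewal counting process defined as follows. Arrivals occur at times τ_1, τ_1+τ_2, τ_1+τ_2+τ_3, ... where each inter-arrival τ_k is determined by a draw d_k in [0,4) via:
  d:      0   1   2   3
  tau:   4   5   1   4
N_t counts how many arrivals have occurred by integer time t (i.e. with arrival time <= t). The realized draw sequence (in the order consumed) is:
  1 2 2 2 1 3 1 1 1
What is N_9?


draw d_1=1: τ_1=5, arrival time A_1=5
draw d_2=2: τ_2=1, arrival time A_2=6
draw d_3=2: τ_3=1, arrival time A_3=7
draw d_4=2: τ_4=1, arrival time A_4=8
draw d_5=1: τ_5=5, arrival time A_5=13
draw d_6=3: τ_6=4, arrival time A_6=17
draw d_7=1: τ_7=5, arrival time A_7=22
draw d_8=1: τ_8=5, arrival time A_8=27
draw d_9=1: τ_9=5, arrival time A_9=32
N_t over t=0..9: 0:0 1:0 2:0 3:0 4:0 5:1 6:2 7:3 8:4 9:4

4


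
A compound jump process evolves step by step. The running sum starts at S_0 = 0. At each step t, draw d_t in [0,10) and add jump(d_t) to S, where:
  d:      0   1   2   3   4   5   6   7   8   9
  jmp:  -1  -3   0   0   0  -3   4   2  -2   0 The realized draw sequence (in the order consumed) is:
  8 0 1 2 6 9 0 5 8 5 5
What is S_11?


t=0: S=0, d=8, jump=-2, S_1=-2
t=1: S=-2, d=0, jump=-1, S_2=-3
t=2: S=-3, d=1, jump=-3, S_3=-6
t=3: S=-6, d=2, jump=0, S_4=-6
t=4: S=-6, d=6, jump=4, S_5=-2
t=5: S=-2, d=9, jump=0, S_6=-2
t=6: S=-2, d=0, jump=-1, S_7=-3
t=7: S=-3, d=5, jump=-3, S_8=-6
t=8: S=-6, d=8, jump=-2, S_9=-8
t=9: S=-8, d=5, jump=-3, S_10=-11
t=10: S=-11, d=5, jump=-3, S_11=-14

-14


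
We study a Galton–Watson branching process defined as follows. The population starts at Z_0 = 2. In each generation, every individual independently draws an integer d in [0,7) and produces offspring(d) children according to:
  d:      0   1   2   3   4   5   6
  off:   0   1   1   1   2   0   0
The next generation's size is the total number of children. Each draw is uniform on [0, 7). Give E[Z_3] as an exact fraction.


Outcome values over d=0..6: [0, 1, 1, 1, 2, 0, 0]
Σy = 5, Σy² = 7, M = 7
μ = 5/7 = 5/7,  σ² = 7/7 − (5/7)² = 24/49
E[Z_0] = 2
E[Z_1] = 5/7·E[Z_0] = 10/7
E[Z_2] = 5/7·E[Z_1] = 50/49
E[Z_3] = 5/7·E[Z_2] = 250/343

250/343


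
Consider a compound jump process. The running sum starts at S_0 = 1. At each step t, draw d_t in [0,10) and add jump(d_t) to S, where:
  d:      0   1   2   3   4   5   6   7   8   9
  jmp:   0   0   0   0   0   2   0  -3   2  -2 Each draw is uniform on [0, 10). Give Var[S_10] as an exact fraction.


Outcome values over d=0..9: [0, 0, 0, 0, 0, 2, 0, -3, 2, -2]
Σy = -1, Σy² = 21, M = 10
μ = -1/10 = -1/10,  σ² = 21/10 − (-1/10)² = 209/100
Independent increments: Var[S_10] = 10·σ² = 10·(209/100) = 209/10

209/10


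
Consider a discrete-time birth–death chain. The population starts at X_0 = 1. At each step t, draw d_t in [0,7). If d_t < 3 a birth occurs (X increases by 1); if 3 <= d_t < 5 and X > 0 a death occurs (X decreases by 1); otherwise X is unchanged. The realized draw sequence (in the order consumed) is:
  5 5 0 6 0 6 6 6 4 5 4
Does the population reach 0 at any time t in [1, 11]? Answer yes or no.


no

t=0: X=1, d=5 → hold, X_1=1
t=1: X=1, d=5 → hold, X_2=1
t=2: X=1, d=0 → birth, X_3=2
t=3: X=2, d=6 → hold, X_4=2
t=4: X=2, d=0 → birth, X_5=3
t=5: X=3, d=6 → hold, X_6=3
t=6: X=3, d=6 → hold, X_7=3
t=7: X=3, d=6 → hold, X_8=3
t=8: X=3, d=4 → death, X_9=2
t=9: X=2, d=5 → hold, X_10=2
t=10: X=2, d=4 → death, X_11=1


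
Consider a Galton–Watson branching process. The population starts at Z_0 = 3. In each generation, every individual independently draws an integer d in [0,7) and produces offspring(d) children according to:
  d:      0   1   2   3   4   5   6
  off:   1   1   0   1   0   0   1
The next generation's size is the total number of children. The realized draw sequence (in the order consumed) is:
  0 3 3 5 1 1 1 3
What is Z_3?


2

gen 0: Z_0=3, draws=[0, 3, 3], offspring=[1, 1, 1], Z_1=3
gen 1: Z_1=3, draws=[5, 1, 1], offspring=[0, 1, 1], Z_2=2
gen 2: Z_2=2, draws=[1, 3], offspring=[1, 1], Z_3=2


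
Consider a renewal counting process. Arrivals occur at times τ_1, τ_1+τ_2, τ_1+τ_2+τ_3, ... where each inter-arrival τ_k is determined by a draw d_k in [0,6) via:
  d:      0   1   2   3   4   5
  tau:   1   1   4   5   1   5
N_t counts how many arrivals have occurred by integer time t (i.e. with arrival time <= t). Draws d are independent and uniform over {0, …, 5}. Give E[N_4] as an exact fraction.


53/48

Inter-arrival values over d=0..5: [1, 1, 4, 5, 1, 5]
Each d has probability 1/6, so the pmf of τ is: f(1) = 1/2, f(4) = 1/6, f(5) = 1/3
Renewal equation for m(n) = E[N_n]: condition on τ_1 = k (if k <= n, one arrival plus a fresh copy on the remaining n−k steps): m(n) = F(n) + Σ_{k<=n} f(k)·m(n−k), where F(n) = P(τ <= n) and m(0) = 0
m(1) = F(1) = 1/2
m(2) = F(2) + f(1)·m(1) = 1/2 + 1/2·1/2 = 3/4
m(3) = F(3) + f(1)·m(2) = 1/2 + 1/2·3/4 = 7/8
m(4) = F(4) + f(1)·m(3) = 2/3 + 1/2·7/8 = 53/48
E[N_4] = m(4) = 53/48


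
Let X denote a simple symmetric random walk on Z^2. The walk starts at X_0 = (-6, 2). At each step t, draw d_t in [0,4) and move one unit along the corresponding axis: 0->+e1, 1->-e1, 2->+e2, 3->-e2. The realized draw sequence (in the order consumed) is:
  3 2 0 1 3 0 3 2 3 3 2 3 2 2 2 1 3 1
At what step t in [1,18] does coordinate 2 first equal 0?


7

t=0: X=(-6, 2), d=3 → -e2, X_1=(-6, 1)
t=1: X=(-6, 1), d=2 → +e2, X_2=(-6, 2)
t=2: X=(-6, 2), d=0 → +e1, X_3=(-5, 2)
t=3: X=(-5, 2), d=1 → -e1, X_4=(-6, 2)
t=4: X=(-6, 2), d=3 → -e2, X_5=(-6, 1)
t=5: X=(-6, 1), d=0 → +e1, X_6=(-5, 1)
t=6: X=(-5, 1), d=3 → -e2, X_7=(-5, 0)
t=7: X=(-5, 0), d=2 → +e2, X_8=(-5, 1)
t=8: X=(-5, 1), d=3 → -e2, X_9=(-5, 0)
t=9: X=(-5, 0), d=3 → -e2, X_10=(-5, -1)
t=10: X=(-5, -1), d=2 → +e2, X_11=(-5, 0)
t=11: X=(-5, 0), d=3 → -e2, X_12=(-5, -1)
t=12: X=(-5, -1), d=2 → +e2, X_13=(-5, 0)
t=13: X=(-5, 0), d=2 → +e2, X_14=(-5, 1)
t=14: X=(-5, 1), d=2 → +e2, X_15=(-5, 2)
t=15: X=(-5, 2), d=1 → -e1, X_16=(-6, 2)
t=16: X=(-6, 2), d=3 → -e2, X_17=(-6, 1)
t=17: X=(-6, 1), d=1 → -e1, X_18=(-7, 1)


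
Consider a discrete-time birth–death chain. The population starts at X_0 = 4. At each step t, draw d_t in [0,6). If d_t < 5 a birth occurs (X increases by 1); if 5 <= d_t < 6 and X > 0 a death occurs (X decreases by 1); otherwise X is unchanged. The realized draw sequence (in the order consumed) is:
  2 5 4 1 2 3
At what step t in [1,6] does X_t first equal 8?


t=0: X=4, d=2 → birth, X_1=5
t=1: X=5, d=5 → death, X_2=4
t=2: X=4, d=4 → birth, X_3=5
t=3: X=5, d=1 → birth, X_4=6
t=4: X=6, d=2 → birth, X_5=7
t=5: X=7, d=3 → birth, X_6=8

6


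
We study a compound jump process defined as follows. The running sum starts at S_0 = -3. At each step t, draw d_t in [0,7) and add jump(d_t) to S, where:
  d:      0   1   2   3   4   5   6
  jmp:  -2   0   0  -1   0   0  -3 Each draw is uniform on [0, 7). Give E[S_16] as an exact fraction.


-117/7

Outcome values over d=0..6: [-2, 0, 0, -1, 0, 0, -3]
Σy = -6, Σy² = 14, M = 7
μ = -6/7 = -6/7,  σ² = 14/7 − (-6/7)² = 62/49
E[S_16] = -3 + 16·(-6/7) = -117/7


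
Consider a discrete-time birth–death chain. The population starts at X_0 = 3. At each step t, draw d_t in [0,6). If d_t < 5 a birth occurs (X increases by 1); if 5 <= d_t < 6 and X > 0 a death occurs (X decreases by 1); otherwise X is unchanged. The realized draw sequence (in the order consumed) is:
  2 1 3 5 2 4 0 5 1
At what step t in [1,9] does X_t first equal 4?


1

t=0: X=3, d=2 → birth, X_1=4
t=1: X=4, d=1 → birth, X_2=5
t=2: X=5, d=3 → birth, X_3=6
t=3: X=6, d=5 → death, X_4=5
t=4: X=5, d=2 → birth, X_5=6
t=5: X=6, d=4 → birth, X_6=7
t=6: X=7, d=0 → birth, X_7=8
t=7: X=8, d=5 → death, X_8=7
t=8: X=7, d=1 → birth, X_9=8


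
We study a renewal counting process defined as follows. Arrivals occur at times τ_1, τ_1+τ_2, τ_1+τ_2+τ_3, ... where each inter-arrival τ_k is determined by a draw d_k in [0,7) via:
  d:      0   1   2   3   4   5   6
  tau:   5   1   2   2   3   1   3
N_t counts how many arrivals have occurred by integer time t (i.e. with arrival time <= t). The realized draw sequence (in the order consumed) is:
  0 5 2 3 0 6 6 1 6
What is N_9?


3

draw d_1=0: τ_1=5, arrival time A_1=5
draw d_2=5: τ_2=1, arrival time A_2=6
draw d_3=2: τ_3=2, arrival time A_3=8
draw d_4=3: τ_4=2, arrival time A_4=10
draw d_5=0: τ_5=5, arrival time A_5=15
draw d_6=6: τ_6=3, arrival time A_6=18
draw d_7=6: τ_7=3, arrival time A_7=21
draw d_8=1: τ_8=1, arrival time A_8=22
draw d_9=6: τ_9=3, arrival time A_9=25
N_t over t=0..9: 0:0 1:0 2:0 3:0 4:0 5:1 6:2 7:2 8:3 9:3


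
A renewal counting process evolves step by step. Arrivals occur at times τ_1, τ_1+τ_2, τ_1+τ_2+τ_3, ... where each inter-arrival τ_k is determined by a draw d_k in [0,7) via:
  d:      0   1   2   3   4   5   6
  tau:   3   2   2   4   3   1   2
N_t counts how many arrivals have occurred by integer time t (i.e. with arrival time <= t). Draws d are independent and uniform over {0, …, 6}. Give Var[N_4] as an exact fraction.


1764594/5764801

Inter-arrival values over d=0..6: [3, 2, 2, 4, 3, 1, 2]
Each d has probability 1/7, so the pmf of τ is: f(1) = 1/7, f(2) = 3/7, f(3) = 2/7, f(4) = 1/7
Let p_n(j) = P(N_n = j), with p_0 = [1]. Condition on τ_1: p_n(0) = P(τ > n), and for j >= 1, p_n(j) = Σ_{k<=n} f(k)·p_{n−k}(j−1)
p_1 = [6/7, 1/7]  (j = 0..1)
p_2 = [3/7, 27/49, 1/49]  (j = 0..2)
p_3 = [1/7, 5/7, 48/343, 1/343]  (j = 0..3)
p_4 = [0, 29/49, 130/343, 69/2401, 1/2401]  (j = 0..4)
E[N_4] = Σ j·p_4(j) = 3452/2401;  E[N_4²] = Σ j²·p_4(j) = 814/343
Var[N_4] = 814/343 − (3452/2401)² = 1764594/5764801


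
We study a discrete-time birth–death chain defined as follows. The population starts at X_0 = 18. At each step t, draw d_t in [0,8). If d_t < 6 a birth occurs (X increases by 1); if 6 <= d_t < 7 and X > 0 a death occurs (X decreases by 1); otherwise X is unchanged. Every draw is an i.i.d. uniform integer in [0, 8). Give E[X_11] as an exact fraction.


X can drop by at most 1 per step and X_0 = 18 > T = 11, so X_t >= 18 − t >= 7 > 0 for every t <= 11: the floor at 0 (the 'and X > 0' condition) never binds. Hence X_11 = X_0 + Σ_{t<11} Y_t with i.i.d. increments Y_t = y(d_t) ∈ {+1, −1, 0}.
Outcome values over d=0..7: [1, 1, 1, 1, 1, 1, -1, 0]
Σy = 5, Σy² = 7, M = 8
μ = 5/8 = 5/8,  σ² = 7/8 − (5/8)² = 31/64
E[X_11] = 18 + 11·(5/8) = 199/8

199/8


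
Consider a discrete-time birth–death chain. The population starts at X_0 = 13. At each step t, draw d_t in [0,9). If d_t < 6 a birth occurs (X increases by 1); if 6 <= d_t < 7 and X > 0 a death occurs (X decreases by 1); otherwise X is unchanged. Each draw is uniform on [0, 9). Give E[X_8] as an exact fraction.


157/9

X can drop by at most 1 per step and X_0 = 13 > T = 8, so X_t >= 13 − t >= 5 > 0 for every t <= 8: the floor at 0 (the 'and X > 0' condition) never binds. Hence X_8 = X_0 + Σ_{t<8} Y_t with i.i.d. increments Y_t = y(d_t) ∈ {+1, −1, 0}.
Outcome values over d=0..8: [1, 1, 1, 1, 1, 1, -1, 0, 0]
Σy = 5, Σy² = 7, M = 9
μ = 5/9 = 5/9,  σ² = 7/9 − (5/9)² = 38/81
E[X_8] = 13 + 8·(5/9) = 157/9


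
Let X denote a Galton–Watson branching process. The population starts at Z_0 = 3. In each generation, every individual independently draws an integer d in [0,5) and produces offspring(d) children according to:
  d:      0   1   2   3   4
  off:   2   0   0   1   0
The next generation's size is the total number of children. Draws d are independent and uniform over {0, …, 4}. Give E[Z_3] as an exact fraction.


81/125

Outcome values over d=0..4: [2, 0, 0, 1, 0]
Σy = 3, Σy² = 5, M = 5
μ = 3/5 = 3/5,  σ² = 5/5 − (3/5)² = 16/25
E[Z_0] = 3
E[Z_1] = 3/5·E[Z_0] = 9/5
E[Z_2] = 3/5·E[Z_1] = 27/25
E[Z_3] = 3/5·E[Z_2] = 81/125


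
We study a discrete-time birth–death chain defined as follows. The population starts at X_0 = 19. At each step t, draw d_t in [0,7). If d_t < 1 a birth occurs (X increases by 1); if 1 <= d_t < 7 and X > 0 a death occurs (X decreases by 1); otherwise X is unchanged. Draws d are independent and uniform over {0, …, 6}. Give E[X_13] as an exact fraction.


68/7

X can drop by at most 1 per step and X_0 = 19 > T = 13, so X_t >= 19 − t >= 6 > 0 for every t <= 13: the floor at 0 (the 'and X > 0' condition) never binds. Hence X_13 = X_0 + Σ_{t<13} Y_t with i.i.d. increments Y_t = y(d_t) ∈ {+1, −1, 0}.
Outcome values over d=0..6: [1, -1, -1, -1, -1, -1, -1]
Σy = -5, Σy² = 7, M = 7
μ = -5/7 = -5/7,  σ² = 7/7 − (-5/7)² = 24/49
E[X_13] = 19 + 13·(-5/7) = 68/7


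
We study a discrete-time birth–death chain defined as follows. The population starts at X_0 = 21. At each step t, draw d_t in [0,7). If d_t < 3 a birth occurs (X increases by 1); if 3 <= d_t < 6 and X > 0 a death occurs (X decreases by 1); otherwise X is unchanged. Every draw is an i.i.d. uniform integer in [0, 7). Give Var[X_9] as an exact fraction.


X can drop by at most 1 per step and X_0 = 21 > T = 9, so X_t >= 21 − t >= 12 > 0 for every t <= 9: the floor at 0 (the 'and X > 0' condition) never binds. Hence X_9 = X_0 + Σ_{t<9} Y_t with i.i.d. increments Y_t = y(d_t) ∈ {+1, −1, 0}.
Outcome values over d=0..6: [1, 1, 1, -1, -1, -1, 0]
Σy = 0, Σy² = 6, M = 7
μ = 0/7 = 0,  σ² = 6/7 − (0)² = 6/7
Independent increments: Var[X_9] = 9·σ² = 9·(6/7) = 54/7

54/7


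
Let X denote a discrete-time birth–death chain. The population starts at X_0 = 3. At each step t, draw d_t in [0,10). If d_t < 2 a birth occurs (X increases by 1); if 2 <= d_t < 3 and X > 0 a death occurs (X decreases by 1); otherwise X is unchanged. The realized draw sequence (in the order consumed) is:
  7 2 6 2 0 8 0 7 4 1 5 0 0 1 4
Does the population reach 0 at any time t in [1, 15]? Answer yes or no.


no

t=0: X=3, d=7 → hold, X_1=3
t=1: X=3, d=2 → death, X_2=2
t=2: X=2, d=6 → hold, X_3=2
t=3: X=2, d=2 → death, X_4=1
t=4: X=1, d=0 → birth, X_5=2
t=5: X=2, d=8 → hold, X_6=2
t=6: X=2, d=0 → birth, X_7=3
t=7: X=3, d=7 → hold, X_8=3
t=8: X=3, d=4 → hold, X_9=3
t=9: X=3, d=1 → birth, X_10=4
t=10: X=4, d=5 → hold, X_11=4
t=11: X=4, d=0 → birth, X_12=5
t=12: X=5, d=0 → birth, X_13=6
t=13: X=6, d=1 → birth, X_14=7
t=14: X=7, d=4 → hold, X_15=7


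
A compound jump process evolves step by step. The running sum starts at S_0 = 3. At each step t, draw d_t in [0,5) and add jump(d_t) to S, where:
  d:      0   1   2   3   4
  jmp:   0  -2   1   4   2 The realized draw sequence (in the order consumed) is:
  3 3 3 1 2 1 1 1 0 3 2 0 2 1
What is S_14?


t=0: S=3, d=3, jump=4, S_1=7
t=1: S=7, d=3, jump=4, S_2=11
t=2: S=11, d=3, jump=4, S_3=15
t=3: S=15, d=1, jump=-2, S_4=13
t=4: S=13, d=2, jump=1, S_5=14
t=5: S=14, d=1, jump=-2, S_6=12
t=6: S=12, d=1, jump=-2, S_7=10
t=7: S=10, d=1, jump=-2, S_8=8
t=8: S=8, d=0, jump=0, S_9=8
t=9: S=8, d=3, jump=4, S_10=12
t=10: S=12, d=2, jump=1, S_11=13
t=11: S=13, d=0, jump=0, S_12=13
t=12: S=13, d=2, jump=1, S_13=14
t=13: S=14, d=1, jump=-2, S_14=12

12


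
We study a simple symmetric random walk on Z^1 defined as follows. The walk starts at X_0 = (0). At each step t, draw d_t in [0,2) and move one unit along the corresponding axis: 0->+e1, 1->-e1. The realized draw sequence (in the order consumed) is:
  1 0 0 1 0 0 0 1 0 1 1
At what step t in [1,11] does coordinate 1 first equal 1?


3

t=0: X=(0), d=1 → -e1, X_1=(-1)
t=1: X=(-1), d=0 → +e1, X_2=(0)
t=2: X=(0), d=0 → +e1, X_3=(1)
t=3: X=(1), d=1 → -e1, X_4=(0)
t=4: X=(0), d=0 → +e1, X_5=(1)
t=5: X=(1), d=0 → +e1, X_6=(2)
t=6: X=(2), d=0 → +e1, X_7=(3)
t=7: X=(3), d=1 → -e1, X_8=(2)
t=8: X=(2), d=0 → +e1, X_9=(3)
t=9: X=(3), d=1 → -e1, X_10=(2)
t=10: X=(2), d=1 → -e1, X_11=(1)


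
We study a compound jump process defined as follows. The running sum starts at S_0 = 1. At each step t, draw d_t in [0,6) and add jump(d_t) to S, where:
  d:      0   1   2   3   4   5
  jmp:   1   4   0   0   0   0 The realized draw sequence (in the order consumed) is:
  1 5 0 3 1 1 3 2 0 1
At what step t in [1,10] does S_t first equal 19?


t=0: S=1, d=1, jump=4, S_1=5
t=1: S=5, d=5, jump=0, S_2=5
t=2: S=5, d=0, jump=1, S_3=6
t=3: S=6, d=3, jump=0, S_4=6
t=4: S=6, d=1, jump=4, S_5=10
t=5: S=10, d=1, jump=4, S_6=14
t=6: S=14, d=3, jump=0, S_7=14
t=7: S=14, d=2, jump=0, S_8=14
t=8: S=14, d=0, jump=1, S_9=15
t=9: S=15, d=1, jump=4, S_10=19

10


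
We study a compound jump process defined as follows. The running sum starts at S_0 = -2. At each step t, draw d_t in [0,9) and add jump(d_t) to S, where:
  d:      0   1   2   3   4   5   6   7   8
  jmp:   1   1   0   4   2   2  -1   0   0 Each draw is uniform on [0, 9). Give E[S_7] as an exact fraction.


Outcome values over d=0..8: [1, 1, 0, 4, 2, 2, -1, 0, 0]
Σy = 9, Σy² = 27, M = 9
μ = 9/9 = 1,  σ² = 27/9 − (1)² = 2
E[S_7] = -2 + 7·(1) = 5

5


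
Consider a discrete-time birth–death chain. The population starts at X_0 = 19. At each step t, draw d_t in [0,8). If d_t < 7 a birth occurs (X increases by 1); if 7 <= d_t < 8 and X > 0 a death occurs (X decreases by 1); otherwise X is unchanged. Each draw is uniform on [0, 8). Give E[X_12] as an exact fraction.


X can drop by at most 1 per step and X_0 = 19 > T = 12, so X_t >= 19 − t >= 7 > 0 for every t <= 12: the floor at 0 (the 'and X > 0' condition) never binds. Hence X_12 = X_0 + Σ_{t<12} Y_t with i.i.d. increments Y_t = y(d_t) ∈ {+1, −1, 0}.
Outcome values over d=0..7: [1, 1, 1, 1, 1, 1, 1, -1]
Σy = 6, Σy² = 8, M = 8
μ = 6/8 = 3/4,  σ² = 8/8 − (3/4)² = 7/16
E[X_12] = 19 + 12·(3/4) = 28

28


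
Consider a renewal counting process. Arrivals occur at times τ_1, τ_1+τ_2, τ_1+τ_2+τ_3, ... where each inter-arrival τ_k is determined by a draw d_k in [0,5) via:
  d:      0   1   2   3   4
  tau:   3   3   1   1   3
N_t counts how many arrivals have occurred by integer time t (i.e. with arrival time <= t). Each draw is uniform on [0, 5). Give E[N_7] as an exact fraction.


Inter-arrival values over d=0..4: [3, 3, 1, 1, 3]
Each d has probability 1/5, so the pmf of τ is: f(1) = 2/5, f(3) = 3/5
Renewal equation for m(n) = E[N_n]: condition on τ_1 = k (if k <= n, one arrival plus a fresh copy on the remaining n−k steps): m(n) = F(n) + Σ_{k<=n} f(k)·m(n−k), where F(n) = P(τ <= n) and m(0) = 0
m(1) = F(1) = 2/5
m(2) = F(2) + f(1)·m(1) = 2/5 + 2/5·2/5 = 14/25
m(3) = F(3) + f(1)·m(2) = 1 + 2/5·14/25 = 153/125
m(4) = F(4) + f(1)·m(3) + f(3)·m(1) = 1 + 2/5·153/125 + 3/5·2/5 = 1081/625
m(5) = F(5) + f(1)·m(4) + f(3)·m(2) = 1 + 2/5·1081/625 + 3/5·14/25 = 6337/3125
m(6) = F(6) + f(1)·m(5) + f(3)·m(3) = 1 + 2/5·6337/3125 + 3/5·153/125 = 39774/15625
m(7) = F(7) + f(1)·m(6) + f(3)·m(4) = 1 + 2/5·39774/15625 + 3/5·1081/625 = 238748/78125
E[N_7] = m(7) = 238748/78125

238748/78125


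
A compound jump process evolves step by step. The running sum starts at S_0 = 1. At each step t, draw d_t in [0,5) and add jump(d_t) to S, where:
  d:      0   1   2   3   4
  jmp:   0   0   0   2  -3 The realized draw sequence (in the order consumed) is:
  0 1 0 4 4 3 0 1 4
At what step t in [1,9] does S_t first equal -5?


t=0: S=1, d=0, jump=0, S_1=1
t=1: S=1, d=1, jump=0, S_2=1
t=2: S=1, d=0, jump=0, S_3=1
t=3: S=1, d=4, jump=-3, S_4=-2
t=4: S=-2, d=4, jump=-3, S_5=-5
t=5: S=-5, d=3, jump=2, S_6=-3
t=6: S=-3, d=0, jump=0, S_7=-3
t=7: S=-3, d=1, jump=0, S_8=-3
t=8: S=-3, d=4, jump=-3, S_9=-6

5


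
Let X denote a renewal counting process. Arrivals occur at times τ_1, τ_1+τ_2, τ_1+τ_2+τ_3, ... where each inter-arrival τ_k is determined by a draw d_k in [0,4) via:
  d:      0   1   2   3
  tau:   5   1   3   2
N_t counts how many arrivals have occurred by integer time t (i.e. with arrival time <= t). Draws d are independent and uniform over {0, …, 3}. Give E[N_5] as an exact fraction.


Inter-arrival values over d=0..3: [5, 1, 3, 2]
Each d has probability 1/4, so the pmf of τ is: f(1) = 1/4, f(2) = 1/4, f(3) = 1/4, f(5) = 1/4
Renewal equation for m(n) = E[N_n]: condition on τ_1 = k (if k <= n, one arrival plus a fresh copy on the remaining n−k steps): m(n) = F(n) + Σ_{k<=n} f(k)·m(n−k), where F(n) = P(τ <= n) and m(0) = 0
m(1) = F(1) = 1/4
m(2) = F(2) + f(1)·m(1) = 1/2 + 1/4·1/4 = 9/16
m(3) = F(3) + f(1)·m(2) + f(2)·m(1) = 3/4 + 1/4·9/16 + 1/4·1/4 = 61/64
m(4) = F(4) + f(1)·m(3) + f(2)·m(2) + f(3)·m(1) = 3/4 + 1/4·61/64 + 1/4·9/16 + 1/4·1/4 = 305/256
m(5) = F(5) + f(1)·m(4) + f(2)·m(3) + f(3)·m(2) = 1 + 1/4·305/256 + 1/4·61/64 + 1/4·9/16 = 1717/1024
E[N_5] = m(5) = 1717/1024

1717/1024


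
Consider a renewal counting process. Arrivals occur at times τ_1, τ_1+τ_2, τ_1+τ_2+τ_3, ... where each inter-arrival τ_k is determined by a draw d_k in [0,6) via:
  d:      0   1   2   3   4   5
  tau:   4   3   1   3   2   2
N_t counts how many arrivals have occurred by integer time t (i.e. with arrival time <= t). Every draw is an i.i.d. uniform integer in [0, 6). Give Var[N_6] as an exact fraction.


1064939951/2176782336

Inter-arrival values over d=0..5: [4, 3, 1, 3, 2, 2]
Each d has probability 1/6, so the pmf of τ is: f(1) = 1/6, f(2) = 1/3, f(3) = 1/3, f(4) = 1/6
Let p_n(j) = P(N_n = j), with p_0 = [1]. Condition on τ_1: p_n(0) = P(τ > n), and for j >= 1, p_n(j) = Σ_{k<=n} f(k)·p_{n−k}(j−1)
p_1 = [5/6, 1/6]  (j = 0..1)
p_2 = [1/2, 17/36, 1/36]  (j = 0..2)
p_3 = [1/6, 25/36, 29/216, 1/216]  (j = 0..3)
p_4 = [0, 23/36, 71/216, 41/1296, 1/1296]  (j = 0..4)
p_5 = [0, 13/36, 113/216, 47/432, 53/7776, 1/7776]  (j = 0..5)
p_6 = [0, 5/36, 7/12, 319/1296, 235/7776, 65/46656, 1/46656]  (j = 0..6)
E[N_6] = Σ j·p_6(j) = 101335/46656;  E[N_6²] = Σ j²·p_6(j) = 242921/46656
Var[N_6] = 242921/46656 − (101335/46656)² = 1064939951/2176782336


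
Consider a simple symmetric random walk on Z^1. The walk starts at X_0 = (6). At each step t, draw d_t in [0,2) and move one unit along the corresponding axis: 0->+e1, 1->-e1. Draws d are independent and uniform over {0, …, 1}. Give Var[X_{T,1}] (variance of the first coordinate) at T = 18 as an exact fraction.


Outcome values over d=0..1: [1, -1]
Σy = 0, Σy² = 2, M = 2
μ = 0/2 = 0,  σ² = 2/2 − (0)² = 1
Independent increments: Var[X_18] = 18·σ² = 18·(1) = 18

18


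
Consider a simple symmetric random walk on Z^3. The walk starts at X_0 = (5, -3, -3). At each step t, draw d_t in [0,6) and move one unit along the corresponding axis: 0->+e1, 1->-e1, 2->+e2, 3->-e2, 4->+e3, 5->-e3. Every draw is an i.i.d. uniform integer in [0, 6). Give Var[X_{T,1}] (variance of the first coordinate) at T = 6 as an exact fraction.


Outcome values over d=0..5: [1, -1, 0, 0, 0, 0]
Σy = 0, Σy² = 2, M = 6
μ = 0/6 = 0,  σ² = 2/6 − (0)² = 1/3
Independent increments: Var[X_6] = 6·σ² = 6·(1/3) = 2

2


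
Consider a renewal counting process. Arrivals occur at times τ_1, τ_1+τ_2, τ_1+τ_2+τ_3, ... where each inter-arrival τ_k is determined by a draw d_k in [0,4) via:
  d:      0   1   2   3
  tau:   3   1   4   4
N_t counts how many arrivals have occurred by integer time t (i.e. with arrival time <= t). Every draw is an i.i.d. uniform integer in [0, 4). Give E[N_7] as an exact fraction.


Inter-arrival values over d=0..3: [3, 1, 4, 4]
Each d has probability 1/4, so the pmf of τ is: f(1) = 1/4, f(3) = 1/4, f(4) = 1/2
Renewal equation for m(n) = E[N_n]: condition on τ_1 = k (if k <= n, one arrival plus a fresh copy on the remaining n−k steps): m(n) = F(n) + Σ_{k<=n} f(k)·m(n−k), where F(n) = P(τ <= n) and m(0) = 0
m(1) = F(1) = 1/4
m(2) = F(2) + f(1)·m(1) = 1/4 + 1/4·1/4 = 5/16
m(3) = F(3) + f(1)·m(2) = 1/2 + 1/4·5/16 = 37/64
m(4) = F(4) + f(1)·m(3) + f(3)·m(1) = 1 + 1/4·37/64 + 1/4·1/4 = 309/256
m(5) = F(5) + f(1)·m(4) + f(3)·m(2) + f(4)·m(1) = 1 + 1/4·309/256 + 1/4·5/16 + 1/2·1/4 = 1541/1024
m(6) = F(6) + f(1)·m(5) + f(3)·m(3) + f(4)·m(2) = 1 + 1/4·1541/1024 + 1/4·37/64 + 1/2·5/16 = 6869/4096
m(7) = F(7) + f(1)·m(6) + f(3)·m(4) + f(4)·m(3) = 1 + 1/4·6869/4096 + 1/4·309/256 + 1/2·37/64 = 32933/16384
E[N_7] = m(7) = 32933/16384

32933/16384


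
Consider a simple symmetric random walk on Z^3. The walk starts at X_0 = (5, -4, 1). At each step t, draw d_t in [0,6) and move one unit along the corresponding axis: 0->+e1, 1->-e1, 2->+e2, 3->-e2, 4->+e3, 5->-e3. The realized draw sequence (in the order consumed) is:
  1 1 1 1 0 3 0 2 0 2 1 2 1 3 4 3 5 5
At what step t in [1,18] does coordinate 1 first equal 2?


3

t=0: X=(5, -4, 1), d=1 → -e1, X_1=(4, -4, 1)
t=1: X=(4, -4, 1), d=1 → -e1, X_2=(3, -4, 1)
t=2: X=(3, -4, 1), d=1 → -e1, X_3=(2, -4, 1)
t=3: X=(2, -4, 1), d=1 → -e1, X_4=(1, -4, 1)
t=4: X=(1, -4, 1), d=0 → +e1, X_5=(2, -4, 1)
t=5: X=(2, -4, 1), d=3 → -e2, X_6=(2, -5, 1)
t=6: X=(2, -5, 1), d=0 → +e1, X_7=(3, -5, 1)
t=7: X=(3, -5, 1), d=2 → +e2, X_8=(3, -4, 1)
t=8: X=(3, -4, 1), d=0 → +e1, X_9=(4, -4, 1)
t=9: X=(4, -4, 1), d=2 → +e2, X_10=(4, -3, 1)
t=10: X=(4, -3, 1), d=1 → -e1, X_11=(3, -3, 1)
t=11: X=(3, -3, 1), d=2 → +e2, X_12=(3, -2, 1)
t=12: X=(3, -2, 1), d=1 → -e1, X_13=(2, -2, 1)
t=13: X=(2, -2, 1), d=3 → -e2, X_14=(2, -3, 1)
t=14: X=(2, -3, 1), d=4 → +e3, X_15=(2, -3, 2)
t=15: X=(2, -3, 2), d=3 → -e2, X_16=(2, -4, 2)
t=16: X=(2, -4, 2), d=5 → -e3, X_17=(2, -4, 1)
t=17: X=(2, -4, 1), d=5 → -e3, X_18=(2, -4, 0)


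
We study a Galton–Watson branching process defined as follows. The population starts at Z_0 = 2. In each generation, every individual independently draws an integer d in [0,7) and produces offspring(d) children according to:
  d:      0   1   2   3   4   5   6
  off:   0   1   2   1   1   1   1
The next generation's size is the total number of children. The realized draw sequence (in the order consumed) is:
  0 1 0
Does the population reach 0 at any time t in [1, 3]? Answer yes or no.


gen 0: Z_0=2, draws=[0, 1], offspring=[0, 1], Z_1=1
gen 1: Z_1=1, draws=[0], offspring=[0], Z_2=0
gen 2: Z_2=0, draws=[], offspring=[], Z_3=0

yes


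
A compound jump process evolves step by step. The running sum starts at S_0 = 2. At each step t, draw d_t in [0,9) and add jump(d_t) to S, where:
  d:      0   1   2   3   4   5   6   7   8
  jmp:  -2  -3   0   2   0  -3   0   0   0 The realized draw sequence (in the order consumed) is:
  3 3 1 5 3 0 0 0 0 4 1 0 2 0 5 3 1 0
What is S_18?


t=0: S=2, d=3, jump=2, S_1=4
t=1: S=4, d=3, jump=2, S_2=6
t=2: S=6, d=1, jump=-3, S_3=3
t=3: S=3, d=5, jump=-3, S_4=0
t=4: S=0, d=3, jump=2, S_5=2
t=5: S=2, d=0, jump=-2, S_6=0
t=6: S=0, d=0, jump=-2, S_7=-2
t=7: S=-2, d=0, jump=-2, S_8=-4
t=8: S=-4, d=0, jump=-2, S_9=-6
t=9: S=-6, d=4, jump=0, S_10=-6
t=10: S=-6, d=1, jump=-3, S_11=-9
t=11: S=-9, d=0, jump=-2, S_12=-11
t=12: S=-11, d=2, jump=0, S_13=-11
t=13: S=-11, d=0, jump=-2, S_14=-13
t=14: S=-13, d=5, jump=-3, S_15=-16
t=15: S=-16, d=3, jump=2, S_16=-14
t=16: S=-14, d=1, jump=-3, S_17=-17
t=17: S=-17, d=0, jump=-2, S_18=-19

-19


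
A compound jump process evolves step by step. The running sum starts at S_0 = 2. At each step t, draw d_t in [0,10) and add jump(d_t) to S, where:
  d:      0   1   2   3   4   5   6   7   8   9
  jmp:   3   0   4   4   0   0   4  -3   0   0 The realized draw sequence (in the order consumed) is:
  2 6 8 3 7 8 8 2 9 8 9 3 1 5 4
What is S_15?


19

t=0: S=2, d=2, jump=4, S_1=6
t=1: S=6, d=6, jump=4, S_2=10
t=2: S=10, d=8, jump=0, S_3=10
t=3: S=10, d=3, jump=4, S_4=14
t=4: S=14, d=7, jump=-3, S_5=11
t=5: S=11, d=8, jump=0, S_6=11
t=6: S=11, d=8, jump=0, S_7=11
t=7: S=11, d=2, jump=4, S_8=15
t=8: S=15, d=9, jump=0, S_9=15
t=9: S=15, d=8, jump=0, S_10=15
t=10: S=15, d=9, jump=0, S_11=15
t=11: S=15, d=3, jump=4, S_12=19
t=12: S=19, d=1, jump=0, S_13=19
t=13: S=19, d=5, jump=0, S_14=19
t=14: S=19, d=4, jump=0, S_15=19


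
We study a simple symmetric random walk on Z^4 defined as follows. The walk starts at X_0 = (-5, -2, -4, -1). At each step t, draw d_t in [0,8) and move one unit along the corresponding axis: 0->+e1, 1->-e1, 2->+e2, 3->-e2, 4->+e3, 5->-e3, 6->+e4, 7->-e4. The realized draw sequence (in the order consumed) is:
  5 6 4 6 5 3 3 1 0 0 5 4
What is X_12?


t=0: X=(-5, -2, -4, -1), d=5 → -e3, X_1=(-5, -2, -5, -1)
t=1: X=(-5, -2, -5, -1), d=6 → +e4, X_2=(-5, -2, -5, 0)
t=2: X=(-5, -2, -5, 0), d=4 → +e3, X_3=(-5, -2, -4, 0)
t=3: X=(-5, -2, -4, 0), d=6 → +e4, X_4=(-5, -2, -4, 1)
t=4: X=(-5, -2, -4, 1), d=5 → -e3, X_5=(-5, -2, -5, 1)
t=5: X=(-5, -2, -5, 1), d=3 → -e2, X_6=(-5, -3, -5, 1)
t=6: X=(-5, -3, -5, 1), d=3 → -e2, X_7=(-5, -4, -5, 1)
t=7: X=(-5, -4, -5, 1), d=1 → -e1, X_8=(-6, -4, -5, 1)
t=8: X=(-6, -4, -5, 1), d=0 → +e1, X_9=(-5, -4, -5, 1)
t=9: X=(-5, -4, -5, 1), d=0 → +e1, X_10=(-4, -4, -5, 1)
t=10: X=(-4, -4, -5, 1), d=5 → -e3, X_11=(-4, -4, -6, 1)
t=11: X=(-4, -4, -6, 1), d=4 → +e3, X_12=(-4, -4, -5, 1)

(-4, -4, -5, 1)
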